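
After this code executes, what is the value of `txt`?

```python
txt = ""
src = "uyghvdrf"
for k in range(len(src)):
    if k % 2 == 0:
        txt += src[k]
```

k=0: add 'u' → 'u'
k=1: skip
k=2: add 'g' → 'ug'
k=3: skip
k=4: add 'v' → 'ugv'
k=5: skip
k=6: add 'r' → 'ugvr'
k=7: skip

'ugvr'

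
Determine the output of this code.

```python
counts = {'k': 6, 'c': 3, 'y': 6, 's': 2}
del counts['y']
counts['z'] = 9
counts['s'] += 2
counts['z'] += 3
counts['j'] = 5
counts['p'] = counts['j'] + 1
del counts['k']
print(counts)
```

del 'y' → {'k': 6, 'c': 3, 's': 2}
counts['z'] = 9 → {'k': 6, 'c': 3, 's': 2, 'z': 9}
counts['s'] = 2+2 = 4 → {'k': 6, 'c': 3, 's': 4, 'z': 9}
counts['z'] = 9+3 = 12 → {'k': 6, 'c': 3, 's': 4, 'z': 12}
counts['j'] = 5 → {'k': 6, 'c': 3, 's': 4, 'z': 12, 'j': 5}
counts['p'] = counts['j']+1 = 6 → {'k': 6, 'c': 3, 's': 4, 'z': 12, 'j': 5, 'p': 6}
del 'k' → {'c': 3, 's': 4, 'z': 12, 'j': 5, 'p': 6}

{'c': 3, 's': 4, 'z': 12, 'j': 5, 'p': 6}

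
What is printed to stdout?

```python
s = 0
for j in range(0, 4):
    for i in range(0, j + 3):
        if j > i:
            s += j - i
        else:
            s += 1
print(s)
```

j=0,i=0: not 0>0, s = 0+1 = 1
j=0,i=1: not 0>1, s = 1+1 = 2
j=0,i=2: not 0>2, s = 2+1 = 3
j=1,i=0: 1>0, s = 3+1 = 4
j=1,i=1: not 1>1, s = 4+1 = 5
j=1,i=2: not 1>2, s = 5+1 = 6
j=1,i=3: not 1>3, s = 6+1 = 7
j=2,i=0: 2>0, s = 7+2 = 9
j=2,i=1: 2>1, s = 9+1 = 10
j=2,i=2: not 2>2, s = 10+1 = 11
j=2,i=3: not 2>3, s = 11+1 = 12
j=2,i=4: not 2>4, s = 12+1 = 13
j=3,i=0: 3>0, s = 13+3 = 16
j=3,i=1: 3>1, s = 16+2 = 18
j=3,i=2: 3>2, s = 18+1 = 19
j=3,i=3: not 3>3, s = 19+1 = 20
j=3,i=4: not 3>4, s = 20+1 = 21
j=3,i=5: not 3>5, s = 21+1 = 22

22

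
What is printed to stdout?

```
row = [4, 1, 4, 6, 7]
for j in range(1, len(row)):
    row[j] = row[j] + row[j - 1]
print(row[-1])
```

j=1: row[1] = 1+4 = 5 → [4, 5, 4, 6, 7]
j=2: row[2] = 4+5 = 9 → [4, 5, 9, 6, 7]
j=3: row[3] = 6+9 = 15 → [4, 5, 9, 15, 7]
j=4: row[4] = 7+15 = 22 → [4, 5, 9, 15, 22]

22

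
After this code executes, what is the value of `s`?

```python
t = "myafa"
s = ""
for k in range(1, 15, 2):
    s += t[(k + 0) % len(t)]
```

k=1: add t[1]='y' → 'y'
k=3: add t[3]='f' → 'yf'
k=5: add t[0]='m' → 'yfm'
k=7: add t[2]='a' → 'yfma'
k=9: add t[4]='a' → 'yfmaa'
k=11: add t[1]='y' → 'yfmaay'
k=13: add t[3]='f' → 'yfmaayf'

'yfmaayf'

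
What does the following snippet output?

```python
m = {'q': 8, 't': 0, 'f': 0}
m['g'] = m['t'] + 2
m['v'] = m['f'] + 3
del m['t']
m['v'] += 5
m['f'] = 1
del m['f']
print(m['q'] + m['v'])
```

m['g'] = m['t']+2 = 2 → {'q': 8, 't': 0, 'f': 0, 'g': 2}
m['v'] = m['f']+3 = 3 → {'q': 8, 't': 0, 'f': 0, 'g': 2, 'v': 3}
del 't' → {'q': 8, 'f': 0, 'g': 2, 'v': 3}
m['v'] = 3+5 = 8 → {'q': 8, 'f': 0, 'g': 2, 'v': 8}
m['f'] = 1 → {'q': 8, 'f': 1, 'g': 2, 'v': 8}
del 'f' → {'q': 8, 'g': 2, 'v': 8}
m['q']+m['v'] = 8+8 = 16

16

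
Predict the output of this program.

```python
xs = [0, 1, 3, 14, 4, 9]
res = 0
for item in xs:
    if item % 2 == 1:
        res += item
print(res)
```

item=0: not odd
item=1: odd, res = 0+1 = 1
item=3: odd, res = 1+3 = 4
item=14: not odd
item=4: not odd
item=9: odd, res = 4+9 = 13

13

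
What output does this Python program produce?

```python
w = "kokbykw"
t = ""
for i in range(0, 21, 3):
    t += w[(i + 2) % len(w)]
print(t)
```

kkoykbw

i=0: add w[2]='k' → 'k'
i=3: add w[5]='k' → 'kk'
i=6: add w[1]='o' → 'kko'
i=9: add w[4]='y' → 'kkoy'
i=12: add w[0]='k' → 'kkoyk'
i=15: add w[3]='b' → 'kkoykb'
i=18: add w[6]='w' → 'kkoykbw'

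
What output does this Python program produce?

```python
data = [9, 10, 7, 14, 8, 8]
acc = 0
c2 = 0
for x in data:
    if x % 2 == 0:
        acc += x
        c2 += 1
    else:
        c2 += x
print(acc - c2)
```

20

x=9: not even; c2=9
x=10: even, acc = 0+10 = 10; c2=10
x=7: not even; c2=17
x=14: even, acc = 10+14 = 24; c2=18
x=8: even, acc = 24+8 = 32; c2=19
x=8: even, acc = 32+8 = 40; c2=20
acc-c2 = 40-20 = 20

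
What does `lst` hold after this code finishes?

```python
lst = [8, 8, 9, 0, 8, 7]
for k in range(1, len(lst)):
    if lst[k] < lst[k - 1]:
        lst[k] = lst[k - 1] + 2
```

k=1: 8>=8, unchanged → [8, 8, 9, 0, 8, 7]
k=2: 9>=8, unchanged → [8, 8, 9, 0, 8, 7]
k=3: 0<9, lst[3] = 9+2 = 11 → [8, 8, 9, 11, 8, 7]
k=4: 8<11, lst[4] = 11+2 = 13 → [8, 8, 9, 11, 13, 7]
k=5: 7<13, lst[5] = 13+2 = 15 → [8, 8, 9, 11, 13, 15]

[8, 8, 9, 11, 13, 15]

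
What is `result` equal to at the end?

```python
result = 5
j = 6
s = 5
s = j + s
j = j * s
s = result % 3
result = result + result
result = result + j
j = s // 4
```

76

s = 6+5 = 11
j = 6*11 = 66
s = 5%3 = 2
result = 5+5 = 10
result = 10+66 = 76
j = 2//4 = 0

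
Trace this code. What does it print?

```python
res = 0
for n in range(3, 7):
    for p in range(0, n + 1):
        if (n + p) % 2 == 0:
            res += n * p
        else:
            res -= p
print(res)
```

n=3,p=0: odd sum, res = 0-0 = 0
n=3,p=1: even sum, res = 0+3 = 3
n=3,p=2: odd sum, res = 3-2 = 1
n=3,p=3: even sum, res = 1+9 = 10
n=4,p=0: even sum, res = 10+0 = 10
n=4,p=1: odd sum, res = 10-1 = 9
n=4,p=2: even sum, res = 9+8 = 17
n=4,p=3: odd sum, res = 17-3 = 14
n=4,p=4: even sum, res = 14+16 = 30
n=5,p=0: odd sum, res = 30-0 = 30
n=5,p=1: even sum, res = 30+5 = 35
n=5,p=2: odd sum, res = 35-2 = 33
n=5,p=3: even sum, res = 33+15 = 48
n=5,p=4: odd sum, res = 48-4 = 44
n=5,p=5: even sum, res = 44+25 = 69
n=6,p=0: even sum, res = 69+0 = 69
n=6,p=1: odd sum, res = 69-1 = 68
n=6,p=2: even sum, res = 68+12 = 80
n=6,p=3: odd sum, res = 80-3 = 77
n=6,p=4: even sum, res = 77+24 = 101
n=6,p=5: odd sum, res = 101-5 = 96
n=6,p=6: even sum, res = 96+36 = 132

132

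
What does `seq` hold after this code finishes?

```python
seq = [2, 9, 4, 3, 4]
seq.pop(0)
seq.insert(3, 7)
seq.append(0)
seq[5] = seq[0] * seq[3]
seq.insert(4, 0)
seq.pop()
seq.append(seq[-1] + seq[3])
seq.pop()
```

pop(0) removes 2 → [9, 4, 3, 4]
insert 7 at 3 → [9, 4, 3, 7, 4]
append 0 → [9, 4, 3, 7, 4, 0]
seq[5] = seq[0]*seq[3] = 9*7 = 63 → [9, 4, 3, 7, 4, 63]
insert 0 at 4 → [9, 4, 3, 7, 0, 4, 63]
pop() removes 63 → [9, 4, 3, 7, 0, 4]
append seq[-1]+seq[3] = 4+7 = 11 → [9, 4, 3, 7, 0, 4, 11]
pop() removes 11 → [9, 4, 3, 7, 0, 4]

[9, 4, 3, 7, 0, 4]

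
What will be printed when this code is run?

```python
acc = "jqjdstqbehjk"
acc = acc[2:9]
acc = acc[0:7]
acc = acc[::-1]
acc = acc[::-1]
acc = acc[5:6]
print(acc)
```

slice [2:9] → 'jdstqbe'
slice [0:7] → 'jdstqbe'
reverse → 'ebqtsdj'
reverse → 'jdstqbe'
slice [5:6] → 'b'

b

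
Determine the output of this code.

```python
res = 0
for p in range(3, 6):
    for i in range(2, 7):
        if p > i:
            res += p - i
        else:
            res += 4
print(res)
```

p=3,i=2: 3>2, res = 0+1 = 1
p=3,i=3: not 3>3, res = 1+4 = 5
p=3,i=4: not 3>4, res = 5+4 = 9
p=3,i=5: not 3>5, res = 9+4 = 13
p=3,i=6: not 3>6, res = 13+4 = 17
p=4,i=2: 4>2, res = 17+2 = 19
p=4,i=3: 4>3, res = 19+1 = 20
p=4,i=4: not 4>4, res = 20+4 = 24
p=4,i=5: not 4>5, res = 24+4 = 28
p=4,i=6: not 4>6, res = 28+4 = 32
p=5,i=2: 5>2, res = 32+3 = 35
p=5,i=3: 5>3, res = 35+2 = 37
p=5,i=4: 5>4, res = 37+1 = 38
p=5,i=5: not 5>5, res = 38+4 = 42
p=5,i=6: not 5>6, res = 42+4 = 46

46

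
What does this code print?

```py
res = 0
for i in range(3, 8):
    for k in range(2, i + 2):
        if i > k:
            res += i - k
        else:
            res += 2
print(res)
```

i=3,k=2: 3>2, res = 0+1 = 1
i=3,k=3: not 3>3, res = 1+2 = 3
i=3,k=4: not 3>4, res = 3+2 = 5
i=4,k=2: 4>2, res = 5+2 = 7
i=4,k=3: 4>3, res = 7+1 = 8
i=4,k=4: not 4>4, res = 8+2 = 10
i=4,k=5: not 4>5, res = 10+2 = 12
i=5,k=2: 5>2, res = 12+3 = 15
i=5,k=3: 5>3, res = 15+2 = 17
i=5,k=4: 5>4, res = 17+1 = 18
i=5,k=5: not 5>5, res = 18+2 = 20
i=5,k=6: not 5>6, res = 20+2 = 22
i=6,k=2: 6>2, res = 22+4 = 26
i=6,k=3: 6>3, res = 26+3 = 29
i=6,k=4: 6>4, res = 29+2 = 31
i=6,k=5: 6>5, res = 31+1 = 32
i=6,k=6: not 6>6, res = 32+2 = 34
i=6,k=7: not 6>7, res = 34+2 = 36
i=7,k=2: 7>2, res = 36+5 = 41
i=7,k=3: 7>3, res = 41+4 = 45
i=7,k=4: 7>4, res = 45+3 = 48
i=7,k=5: 7>5, res = 48+2 = 50
i=7,k=6: 7>6, res = 50+1 = 51
i=7,k=7: not 7>7, res = 51+2 = 53
i=7,k=8: not 7>8, res = 53+2 = 55

55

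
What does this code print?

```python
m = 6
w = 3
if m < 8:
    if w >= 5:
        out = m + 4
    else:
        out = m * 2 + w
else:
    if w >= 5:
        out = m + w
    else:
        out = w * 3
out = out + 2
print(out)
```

17

m=6, w=3
m < 8 is True; w >= 5 is False
→ out = m * 2 + w = 15
out = 15+2 = 17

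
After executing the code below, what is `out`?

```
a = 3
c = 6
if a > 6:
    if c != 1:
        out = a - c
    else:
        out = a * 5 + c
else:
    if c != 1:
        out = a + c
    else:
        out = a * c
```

a=3, c=6
a > 6 is False; c != 1 is True
→ out = a + c = 9

9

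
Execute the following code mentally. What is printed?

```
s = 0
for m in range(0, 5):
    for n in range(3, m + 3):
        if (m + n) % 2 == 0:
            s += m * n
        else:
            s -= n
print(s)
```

60

m=1,n=3: even sum, s = 0+3 = 3
m=2,n=3: odd sum, s = 3-3 = 0
m=2,n=4: even sum, s = 0+8 = 8
m=3,n=3: even sum, s = 8+9 = 17
m=3,n=4: odd sum, s = 17-4 = 13
m=3,n=5: even sum, s = 13+15 = 28
m=4,n=3: odd sum, s = 28-3 = 25
m=4,n=4: even sum, s = 25+16 = 41
m=4,n=5: odd sum, s = 41-5 = 36
m=4,n=6: even sum, s = 36+24 = 60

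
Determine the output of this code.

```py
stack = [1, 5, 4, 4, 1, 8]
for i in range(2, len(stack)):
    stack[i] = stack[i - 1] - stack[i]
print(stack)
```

[1, 5, 1, -3, -4, -12]

i=2: stack[2] = 5-4 = 1 → [1, 5, 1, 4, 1, 8]
i=3: stack[3] = 1-4 = -3 → [1, 5, 1, -3, 1, 8]
i=4: stack[4] = (-3)-1 = -4 → [1, 5, 1, -3, -4, 8]
i=5: stack[5] = (-4)-8 = -12 → [1, 5, 1, -3, -4, -12]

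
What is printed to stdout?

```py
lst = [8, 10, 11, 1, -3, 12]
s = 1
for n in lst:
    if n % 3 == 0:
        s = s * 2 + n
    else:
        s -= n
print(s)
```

-110

n=8: not %3==0, s = 1-8 = -7
n=10: not %3==0, s = (-7)-10 = -17
n=11: not %3==0, s = (-17)-11 = -28
n=1: not %3==0, s = (-28)-1 = -29
n=-3: %3==0, s = (-29)*2+(-3) = -61
n=12: %3==0, s = (-61)*2+12 = -110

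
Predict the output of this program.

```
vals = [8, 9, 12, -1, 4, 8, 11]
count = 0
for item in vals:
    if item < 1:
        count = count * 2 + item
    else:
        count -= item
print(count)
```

-82

item=8: not <1, count = 0-8 = -8
item=9: not <1, count = (-8)-9 = -17
item=12: not <1, count = (-17)-12 = -29
item=-1: <1, count = (-29)*2+(-1) = -59
item=4: not <1, count = (-59)-4 = -63
item=8: not <1, count = (-63)-8 = -71
item=11: not <1, count = (-71)-11 = -82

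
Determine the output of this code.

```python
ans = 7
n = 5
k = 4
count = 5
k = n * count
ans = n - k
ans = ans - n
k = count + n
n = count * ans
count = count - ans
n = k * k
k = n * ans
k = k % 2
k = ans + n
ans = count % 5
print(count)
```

k = 5*5 = 25
ans = 5-25 = -20
ans = (-20)-5 = -25
k = 5+5 = 10
n = 5*(-25) = -125
count = 5-(-25) = 30
n = 10*10 = 100
k = 100*(-25) = -2500
k = (-2500)%2 = 0
k = (-25)+100 = 75
ans = 30%5 = 0

30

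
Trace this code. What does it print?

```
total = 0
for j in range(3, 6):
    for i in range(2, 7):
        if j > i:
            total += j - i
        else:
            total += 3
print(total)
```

j=3,i=2: 3>2, total = 0+1 = 1
j=3,i=3: not 3>3, total = 1+3 = 4
j=3,i=4: not 3>4, total = 4+3 = 7
j=3,i=5: not 3>5, total = 7+3 = 10
j=3,i=6: not 3>6, total = 10+3 = 13
j=4,i=2: 4>2, total = 13+2 = 15
j=4,i=3: 4>3, total = 15+1 = 16
j=4,i=4: not 4>4, total = 16+3 = 19
j=4,i=5: not 4>5, total = 19+3 = 22
j=4,i=6: not 4>6, total = 22+3 = 25
j=5,i=2: 5>2, total = 25+3 = 28
j=5,i=3: 5>3, total = 28+2 = 30
j=5,i=4: 5>4, total = 30+1 = 31
j=5,i=5: not 5>5, total = 31+3 = 34
j=5,i=6: not 5>6, total = 34+3 = 37

37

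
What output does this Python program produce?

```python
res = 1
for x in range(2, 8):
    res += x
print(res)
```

28

x=2: res = 1+2 = 3
x=3: res = 3+3 = 6
x=4: res = 6+4 = 10
x=5: res = 10+5 = 15
x=6: res = 15+6 = 21
x=7: res = 21+7 = 28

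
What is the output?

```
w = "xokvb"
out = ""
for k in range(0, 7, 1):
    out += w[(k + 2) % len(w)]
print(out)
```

k=0: add w[2]='k' → 'k'
k=1: add w[3]='v' → 'kv'
k=2: add w[4]='b' → 'kvb'
k=3: add w[0]='x' → 'kvbx'
k=4: add w[1]='o' → 'kvbxo'
k=5: add w[2]='k' → 'kvbxok'
k=6: add w[3]='v' → 'kvbxokv'

kvbxokv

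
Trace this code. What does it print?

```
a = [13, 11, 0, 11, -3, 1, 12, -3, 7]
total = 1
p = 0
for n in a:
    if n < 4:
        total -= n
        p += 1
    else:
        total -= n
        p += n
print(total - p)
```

n=13: not <4, total = 1-13 = -12; p=13
n=11: not <4, total = (-12)-11 = -23; p=24
n=0: <4, total = (-23)-0 = -23; p=25
n=11: not <4, total = (-23)-11 = -34; p=36
n=-3: <4, total = (-34)-(-3) = -31; p=37
n=1: <4, total = (-31)-1 = -32; p=38
n=12: not <4, total = (-32)-12 = -44; p=50
n=-3: <4, total = (-44)-(-3) = -41; p=51
n=7: not <4, total = (-41)-7 = -48; p=58
total-p = (-48)-58 = -106

-106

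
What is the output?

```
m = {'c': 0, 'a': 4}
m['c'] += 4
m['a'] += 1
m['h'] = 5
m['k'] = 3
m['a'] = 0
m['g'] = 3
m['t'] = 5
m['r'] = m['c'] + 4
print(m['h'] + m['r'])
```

m['c'] = 0+4 = 4 → {'c': 4, 'a': 4}
m['a'] = 4+1 = 5 → {'c': 4, 'a': 5}
m['h'] = 5 → {'c': 4, 'a': 5, 'h': 5}
m['k'] = 3 → {'c': 4, 'a': 5, 'h': 5, 'k': 3}
m['a'] = 0 → {'c': 4, 'a': 0, 'h': 5, 'k': 3}
m['g'] = 3 → {'c': 4, 'a': 0, 'h': 5, 'k': 3, 'g': 3}
m['t'] = 5 → {'c': 4, 'a': 0, 'h': 5, 'k': 3, 'g': 3, 't': 5}
m['r'] = m['c']+4 = 8 → {'c': 4, 'a': 0, 'h': 5, 'k': 3, 'g': 3, 't': 5, 'r': 8}
m['h']+m['r'] = 5+8 = 13

13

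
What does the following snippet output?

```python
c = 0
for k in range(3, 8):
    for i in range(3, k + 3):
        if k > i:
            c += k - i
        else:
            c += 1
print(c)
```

k=3,i=3: not 3>3, c = 0+1 = 1
k=3,i=4: not 3>4, c = 1+1 = 2
k=3,i=5: not 3>5, c = 2+1 = 3
k=4,i=3: 4>3, c = 3+1 = 4
k=4,i=4: not 4>4, c = 4+1 = 5
k=4,i=5: not 4>5, c = 5+1 = 6
k=4,i=6: not 4>6, c = 6+1 = 7
k=5,i=3: 5>3, c = 7+2 = 9
k=5,i=4: 5>4, c = 9+1 = 10
k=5,i=5: not 5>5, c = 10+1 = 11
k=5,i=6: not 5>6, c = 11+1 = 12
k=5,i=7: not 5>7, c = 12+1 = 13
k=6,i=3: 6>3, c = 13+3 = 16
k=6,i=4: 6>4, c = 16+2 = 18
k=6,i=5: 6>5, c = 18+1 = 19
k=6,i=6: not 6>6, c = 19+1 = 20
k=6,i=7: not 6>7, c = 20+1 = 21
k=6,i=8: not 6>8, c = 21+1 = 22
k=7,i=3: 7>3, c = 22+4 = 26
k=7,i=4: 7>4, c = 26+3 = 29
k=7,i=5: 7>5, c = 29+2 = 31
k=7,i=6: 7>6, c = 31+1 = 32
k=7,i=7: not 7>7, c = 32+1 = 33
k=7,i=8: not 7>8, c = 33+1 = 34
k=7,i=9: not 7>9, c = 34+1 = 35

35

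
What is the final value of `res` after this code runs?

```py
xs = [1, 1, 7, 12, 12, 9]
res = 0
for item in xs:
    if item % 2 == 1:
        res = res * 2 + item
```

item=1: odd, res = 0*2+1 = 1
item=1: odd, res = 1*2+1 = 3
item=7: odd, res = 3*2+7 = 13
item=12: not odd
item=12: not odd
item=9: odd, res = 13*2+9 = 35

35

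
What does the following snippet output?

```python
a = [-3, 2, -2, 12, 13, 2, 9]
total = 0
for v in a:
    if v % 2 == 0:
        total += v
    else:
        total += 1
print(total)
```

v=-3: not even, total = 0+1 = 1
v=2: even, total = 1+2 = 3
v=-2: even, total = 3+(-2) = 1
v=12: even, total = 1+12 = 13
v=13: not even, total = 13+1 = 14
v=2: even, total = 14+2 = 16
v=9: not even, total = 16+1 = 17

17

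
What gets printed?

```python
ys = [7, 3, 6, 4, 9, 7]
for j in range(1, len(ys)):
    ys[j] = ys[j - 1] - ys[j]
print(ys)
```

j=1: ys[1] = 7-3 = 4 → [7, 4, 6, 4, 9, 7]
j=2: ys[2] = 4-6 = -2 → [7, 4, -2, 4, 9, 7]
j=3: ys[3] = (-2)-4 = -6 → [7, 4, -2, -6, 9, 7]
j=4: ys[4] = (-6)-9 = -15 → [7, 4, -2, -6, -15, 7]
j=5: ys[5] = (-15)-7 = -22 → [7, 4, -2, -6, -15, -22]

[7, 4, -2, -6, -15, -22]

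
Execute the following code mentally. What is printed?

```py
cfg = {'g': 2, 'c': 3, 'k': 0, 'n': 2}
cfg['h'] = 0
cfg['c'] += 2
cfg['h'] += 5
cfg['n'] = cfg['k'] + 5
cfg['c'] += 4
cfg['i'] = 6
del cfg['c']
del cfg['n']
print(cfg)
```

cfg['h'] = 0 → {'g': 2, 'c': 3, 'k': 0, 'n': 2, 'h': 0}
cfg['c'] = 3+2 = 5 → {'g': 2, 'c': 5, 'k': 0, 'n': 2, 'h': 0}
cfg['h'] = 0+5 = 5 → {'g': 2, 'c': 5, 'k': 0, 'n': 2, 'h': 5}
cfg['n'] = cfg['k']+5 = 5 → {'g': 2, 'c': 5, 'k': 0, 'n': 5, 'h': 5}
cfg['c'] = 5+4 = 9 → {'g': 2, 'c': 9, 'k': 0, 'n': 5, 'h': 5}
cfg['i'] = 6 → {'g': 2, 'c': 9, 'k': 0, 'n': 5, 'h': 5, 'i': 6}
del 'c' → {'g': 2, 'k': 0, 'n': 5, 'h': 5, 'i': 6}
del 'n' → {'g': 2, 'k': 0, 'h': 5, 'i': 6}

{'g': 2, 'k': 0, 'h': 5, 'i': 6}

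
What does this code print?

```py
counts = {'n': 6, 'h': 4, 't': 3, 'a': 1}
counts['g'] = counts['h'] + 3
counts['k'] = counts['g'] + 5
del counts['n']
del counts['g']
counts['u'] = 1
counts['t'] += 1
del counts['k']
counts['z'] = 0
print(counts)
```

{'h': 4, 't': 4, 'a': 1, 'u': 1, 'z': 0}

counts['g'] = counts['h']+3 = 7 → {'n': 6, 'h': 4, 't': 3, 'a': 1, 'g': 7}
counts['k'] = counts['g']+5 = 12 → {'n': 6, 'h': 4, 't': 3, 'a': 1, 'g': 7, 'k': 12}
del 'n' → {'h': 4, 't': 3, 'a': 1, 'g': 7, 'k': 12}
del 'g' → {'h': 4, 't': 3, 'a': 1, 'k': 12}
counts['u'] = 1 → {'h': 4, 't': 3, 'a': 1, 'k': 12, 'u': 1}
counts['t'] = 3+1 = 4 → {'h': 4, 't': 4, 'a': 1, 'k': 12, 'u': 1}
del 'k' → {'h': 4, 't': 4, 'a': 1, 'u': 1}
counts['z'] = 0 → {'h': 4, 't': 4, 'a': 1, 'u': 1, 'z': 0}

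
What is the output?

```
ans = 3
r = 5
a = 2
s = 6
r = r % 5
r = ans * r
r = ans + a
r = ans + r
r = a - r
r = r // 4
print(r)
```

r = 5%5 = 0
r = 3*0 = 0
r = 3+2 = 5
r = 3+5 = 8
r = 2-8 = -6
r = (-6)//4 = -2

-2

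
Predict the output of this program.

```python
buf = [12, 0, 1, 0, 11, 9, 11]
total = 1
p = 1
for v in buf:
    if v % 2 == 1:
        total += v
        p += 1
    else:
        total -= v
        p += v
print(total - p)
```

4

v=12: not odd, total = 1-12 = -11; p=13
v=0: not odd, total = (-11)-0 = -11; p=13
v=1: odd, total = (-11)+1 = -10; p=14
v=0: not odd, total = (-10)-0 = -10; p=14
v=11: odd, total = (-10)+11 = 1; p=15
v=9: odd, total = 1+9 = 10; p=16
v=11: odd, total = 10+11 = 21; p=17
total-p = 21-17 = 4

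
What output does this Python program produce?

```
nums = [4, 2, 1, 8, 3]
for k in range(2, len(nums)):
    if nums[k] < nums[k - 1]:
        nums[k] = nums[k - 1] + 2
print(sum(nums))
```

28

k=2: 1<2, nums[2] = 2+2 = 4 → [4, 2, 4, 8, 3]
k=3: 8>=4, unchanged → [4, 2, 4, 8, 3]
k=4: 3<8, nums[4] = 8+2 = 10 → [4, 2, 4, 8, 10]
sum = 28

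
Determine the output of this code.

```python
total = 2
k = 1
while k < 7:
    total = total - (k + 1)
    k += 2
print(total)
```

k=1: total = 2-2 = 0
k=3: total = 0-4 = -4
k=5: total = (-4)-6 = -10

-10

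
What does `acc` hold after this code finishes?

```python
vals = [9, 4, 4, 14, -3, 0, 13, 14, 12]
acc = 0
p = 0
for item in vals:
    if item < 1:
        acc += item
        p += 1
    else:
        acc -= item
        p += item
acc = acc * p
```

item=9: not <1, acc = 0-9 = -9; p=9
item=4: not <1, acc = (-9)-4 = -13; p=13
item=4: not <1, acc = (-13)-4 = -17; p=17
item=14: not <1, acc = (-17)-14 = -31; p=31
item=-3: <1, acc = (-31)+(-3) = -34; p=32
item=0: <1, acc = (-34)+0 = -34; p=33
item=13: not <1, acc = (-34)-13 = -47; p=46
item=14: not <1, acc = (-47)-14 = -61; p=60
item=12: not <1, acc = (-61)-12 = -73; p=72
acc*p = (-73)*72 = -5256

-5256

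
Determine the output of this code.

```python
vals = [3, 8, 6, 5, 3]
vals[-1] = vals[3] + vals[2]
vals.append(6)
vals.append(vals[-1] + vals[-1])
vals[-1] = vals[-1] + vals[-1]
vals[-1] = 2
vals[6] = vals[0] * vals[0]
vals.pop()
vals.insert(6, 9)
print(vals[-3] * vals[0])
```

33

vals[-1] = vals[3]+vals[2] = 5+6 = 11 → [3, 8, 6, 5, 11]
append 6 → [3, 8, 6, 5, 11, 6]
append vals[-1]+vals[-1] = 6+6 = 12 → [3, 8, 6, 5, 11, 6, 12]
vals[-1] = vals[-1]+vals[-1] = 12+12 = 24 → [3, 8, 6, 5, 11, 6, 24]
vals[-1] = 2 → [3, 8, 6, 5, 11, 6, 2]
vals[6] = vals[0]*vals[0] = 3*3 = 9 → [3, 8, 6, 5, 11, 6, 9]
pop() removes 9 → [3, 8, 6, 5, 11, 6]
insert 9 at 6 → [3, 8, 6, 5, 11, 6, 9]
vals[-3]*vals[0] = 11*3 = 33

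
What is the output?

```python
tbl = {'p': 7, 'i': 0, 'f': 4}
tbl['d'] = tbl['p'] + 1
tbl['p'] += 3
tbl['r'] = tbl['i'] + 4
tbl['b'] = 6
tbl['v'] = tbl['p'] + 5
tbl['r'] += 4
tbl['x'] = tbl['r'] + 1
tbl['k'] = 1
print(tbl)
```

{'p': 10, 'i': 0, 'f': 4, 'd': 8, 'r': 8, 'b': 6, 'v': 15, 'x': 9, 'k': 1}

tbl['d'] = tbl['p']+1 = 8 → {'p': 7, 'i': 0, 'f': 4, 'd': 8}
tbl['p'] = 7+3 = 10 → {'p': 10, 'i': 0, 'f': 4, 'd': 8}
tbl['r'] = tbl['i']+4 = 4 → {'p': 10, 'i': 0, 'f': 4, 'd': 8, 'r': 4}
tbl['b'] = 6 → {'p': 10, 'i': 0, 'f': 4, 'd': 8, 'r': 4, 'b': 6}
tbl['v'] = tbl['p']+5 = 15 → {'p': 10, 'i': 0, 'f': 4, 'd': 8, 'r': 4, 'b': 6, 'v': 15}
tbl['r'] = 4+4 = 8 → {'p': 10, 'i': 0, 'f': 4, 'd': 8, 'r': 8, 'b': 6, 'v': 15}
tbl['x'] = tbl['r']+1 = 9 → {'p': 10, 'i': 0, 'f': 4, 'd': 8, 'r': 8, 'b': 6, 'v': 15, 'x': 9}
tbl['k'] = 1 → {'p': 10, 'i': 0, 'f': 4, 'd': 8, 'r': 8, 'b': 6, 'v': 15, 'x': 9, 'k': 1}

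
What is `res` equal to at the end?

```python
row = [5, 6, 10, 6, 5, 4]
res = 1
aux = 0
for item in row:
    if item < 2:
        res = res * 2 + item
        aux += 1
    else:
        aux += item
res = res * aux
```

36

item=5: not <2; aux=5
item=6: not <2; aux=11
item=10: not <2; aux=21
item=6: not <2; aux=27
item=5: not <2; aux=32
item=4: not <2; aux=36
res*aux = 1*36 = 36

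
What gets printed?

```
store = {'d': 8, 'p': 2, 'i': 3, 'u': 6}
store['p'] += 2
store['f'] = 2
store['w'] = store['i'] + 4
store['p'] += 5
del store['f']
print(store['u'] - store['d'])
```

-2

store['p'] = 2+2 = 4 → {'d': 8, 'p': 4, 'i': 3, 'u': 6}
store['f'] = 2 → {'d': 8, 'p': 4, 'i': 3, 'u': 6, 'f': 2}
store['w'] = store['i']+4 = 7 → {'d': 8, 'p': 4, 'i': 3, 'u': 6, 'f': 2, 'w': 7}
store['p'] = 4+5 = 9 → {'d': 8, 'p': 9, 'i': 3, 'u': 6, 'f': 2, 'w': 7}
del 'f' → {'d': 8, 'p': 9, 'i': 3, 'u': 6, 'w': 7}
store['u']-store['d'] = 6-8 = -2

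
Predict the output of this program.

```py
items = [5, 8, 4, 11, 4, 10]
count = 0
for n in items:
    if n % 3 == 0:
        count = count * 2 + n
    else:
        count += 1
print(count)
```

n=5: not %3==0, count = 0+1 = 1
n=8: not %3==0, count = 1+1 = 2
n=4: not %3==0, count = 2+1 = 3
n=11: not %3==0, count = 3+1 = 4
n=4: not %3==0, count = 4+1 = 5
n=10: not %3==0, count = 5+1 = 6

6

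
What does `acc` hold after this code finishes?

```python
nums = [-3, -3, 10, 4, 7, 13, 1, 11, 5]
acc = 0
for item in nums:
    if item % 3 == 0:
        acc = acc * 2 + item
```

-9

item=-3: %3==0, acc = 0*2+(-3) = -3
item=-3: %3==0, acc = (-3)*2+(-3) = -9
item=10: not %3==0
item=4: not %3==0
item=7: not %3==0
item=13: not %3==0
item=1: not %3==0
item=11: not %3==0
item=5: not %3==0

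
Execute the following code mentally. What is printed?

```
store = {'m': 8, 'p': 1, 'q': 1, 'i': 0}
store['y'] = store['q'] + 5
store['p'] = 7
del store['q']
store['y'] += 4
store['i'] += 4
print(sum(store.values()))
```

29

store['y'] = store['q']+5 = 6 → {'m': 8, 'p': 1, 'q': 1, 'i': 0, 'y': 6}
store['p'] = 7 → {'m': 8, 'p': 7, 'q': 1, 'i': 0, 'y': 6}
del 'q' → {'m': 8, 'p': 7, 'i': 0, 'y': 6}
store['y'] = 6+4 = 10 → {'m': 8, 'p': 7, 'i': 0, 'y': 10}
store['i'] = 0+4 = 4 → {'m': 8, 'p': 7, 'i': 4, 'y': 10}
sum of values = 29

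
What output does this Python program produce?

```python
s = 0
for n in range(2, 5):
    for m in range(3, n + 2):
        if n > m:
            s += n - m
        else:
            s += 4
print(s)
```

n=2,m=3: not 2>3, s = 0+4 = 4
n=3,m=3: not 3>3, s = 4+4 = 8
n=3,m=4: not 3>4, s = 8+4 = 12
n=4,m=3: 4>3, s = 12+1 = 13
n=4,m=4: not 4>4, s = 13+4 = 17
n=4,m=5: not 4>5, s = 17+4 = 21

21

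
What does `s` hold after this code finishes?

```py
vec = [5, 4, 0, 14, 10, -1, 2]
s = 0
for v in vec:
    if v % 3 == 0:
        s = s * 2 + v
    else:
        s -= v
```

-43

v=5: not %3==0, s = 0-5 = -5
v=4: not %3==0, s = (-5)-4 = -9
v=0: %3==0, s = (-9)*2+0 = -18
v=14: not %3==0, s = (-18)-14 = -32
v=10: not %3==0, s = (-32)-10 = -42
v=-1: not %3==0, s = (-42)-(-1) = -41
v=2: not %3==0, s = (-41)-2 = -43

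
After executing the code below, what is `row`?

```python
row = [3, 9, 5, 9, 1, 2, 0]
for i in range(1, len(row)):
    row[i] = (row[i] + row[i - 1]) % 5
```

[3, 2, 2, 1, 2, 4, 4]

i=1: row[1] = (9+3)%5 = 2 → [3, 2, 5, 9, 1, 2, 0]
i=2: row[2] = (5+2)%5 = 2 → [3, 2, 2, 9, 1, 2, 0]
i=3: row[3] = (9+2)%5 = 1 → [3, 2, 2, 1, 1, 2, 0]
i=4: row[4] = (1+1)%5 = 2 → [3, 2, 2, 1, 2, 2, 0]
i=5: row[5] = (2+2)%5 = 4 → [3, 2, 2, 1, 2, 4, 0]
i=6: row[6] = (0+4)%5 = 4 → [3, 2, 2, 1, 2, 4, 4]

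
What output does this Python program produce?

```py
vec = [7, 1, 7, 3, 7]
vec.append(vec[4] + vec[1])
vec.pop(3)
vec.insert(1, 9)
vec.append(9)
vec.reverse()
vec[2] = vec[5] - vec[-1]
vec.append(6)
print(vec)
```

[9, 8, 2, 7, 1, 9, 7, 6]

append vec[4]+vec[1] = 7+1 = 8 → [7, 1, 7, 3, 7, 8]
pop(3) removes 3 → [7, 1, 7, 7, 8]
insert 9 at 1 → [7, 9, 1, 7, 7, 8]
append 9 → [7, 9, 1, 7, 7, 8, 9]
reverse → [9, 8, 7, 7, 1, 9, 7]
vec[2] = vec[5]-vec[-1] = 9-7 = 2 → [9, 8, 2, 7, 1, 9, 7]
append 6 → [9, 8, 2, 7, 1, 9, 7, 6]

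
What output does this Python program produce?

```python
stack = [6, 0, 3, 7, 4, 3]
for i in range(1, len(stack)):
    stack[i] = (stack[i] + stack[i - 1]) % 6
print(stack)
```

[6, 0, 3, 4, 2, 5]

i=1: stack[1] = (0+6)%6 = 0 → [6, 0, 3, 7, 4, 3]
i=2: stack[2] = (3+0)%6 = 3 → [6, 0, 3, 7, 4, 3]
i=3: stack[3] = (7+3)%6 = 4 → [6, 0, 3, 4, 4, 3]
i=4: stack[4] = (4+4)%6 = 2 → [6, 0, 3, 4, 2, 3]
i=5: stack[5] = (3+2)%6 = 5 → [6, 0, 3, 4, 2, 5]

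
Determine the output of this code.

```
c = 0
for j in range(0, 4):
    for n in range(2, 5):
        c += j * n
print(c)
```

j=0,n=2: c = 0+0 = 0
j=0,n=3: c = 0+0 = 0
j=0,n=4: c = 0+0 = 0
j=1,n=2: c = 0+2 = 2
j=1,n=3: c = 2+3 = 5
j=1,n=4: c = 5+4 = 9
j=2,n=2: c = 9+4 = 13
j=2,n=3: c = 13+6 = 19
j=2,n=4: c = 19+8 = 27
j=3,n=2: c = 27+6 = 33
j=3,n=3: c = 33+9 = 42
j=3,n=4: c = 42+12 = 54

54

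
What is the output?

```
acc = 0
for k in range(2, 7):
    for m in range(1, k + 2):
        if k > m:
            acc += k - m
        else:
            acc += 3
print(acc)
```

65

k=2,m=1: 2>1, acc = 0+1 = 1
k=2,m=2: not 2>2, acc = 1+3 = 4
k=2,m=3: not 2>3, acc = 4+3 = 7
k=3,m=1: 3>1, acc = 7+2 = 9
k=3,m=2: 3>2, acc = 9+1 = 10
k=3,m=3: not 3>3, acc = 10+3 = 13
k=3,m=4: not 3>4, acc = 13+3 = 16
k=4,m=1: 4>1, acc = 16+3 = 19
k=4,m=2: 4>2, acc = 19+2 = 21
k=4,m=3: 4>3, acc = 21+1 = 22
k=4,m=4: not 4>4, acc = 22+3 = 25
k=4,m=5: not 4>5, acc = 25+3 = 28
k=5,m=1: 5>1, acc = 28+4 = 32
k=5,m=2: 5>2, acc = 32+3 = 35
k=5,m=3: 5>3, acc = 35+2 = 37
k=5,m=4: 5>4, acc = 37+1 = 38
k=5,m=5: not 5>5, acc = 38+3 = 41
k=5,m=6: not 5>6, acc = 41+3 = 44
k=6,m=1: 6>1, acc = 44+5 = 49
k=6,m=2: 6>2, acc = 49+4 = 53
k=6,m=3: 6>3, acc = 53+3 = 56
k=6,m=4: 6>4, acc = 56+2 = 58
k=6,m=5: 6>5, acc = 58+1 = 59
k=6,m=6: not 6>6, acc = 59+3 = 62
k=6,m=7: not 6>7, acc = 62+3 = 65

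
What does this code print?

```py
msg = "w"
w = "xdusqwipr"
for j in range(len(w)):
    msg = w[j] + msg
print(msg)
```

j=0: prepend 'x' → 'xw'
j=1: prepend 'd' → 'dxw'
j=2: prepend 'u' → 'udxw'
j=3: prepend 's' → 'sudxw'
j=4: prepend 'q' → 'qsudxw'
j=5: prepend 'w' → 'wqsudxw'
j=6: prepend 'i' → 'iwqsudxw'
j=7: prepend 'p' → 'piwqsudxw'
j=8: prepend 'r' → 'rpiwqsudxw'

rpiwqsudxw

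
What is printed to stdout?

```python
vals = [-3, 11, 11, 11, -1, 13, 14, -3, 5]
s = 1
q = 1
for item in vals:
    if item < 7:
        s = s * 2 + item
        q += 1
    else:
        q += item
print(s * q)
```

-845

item=-3: <7, s = 1*2+(-3) = -1; q=2
item=11: not <7; q=13
item=11: not <7; q=24
item=11: not <7; q=35
item=-1: <7, s = (-1)*2+(-1) = -3; q=36
item=13: not <7; q=49
item=14: not <7; q=63
item=-3: <7, s = (-3)*2+(-3) = -9; q=64
item=5: <7, s = (-9)*2+5 = -13; q=65
s*q = (-13)*65 = -845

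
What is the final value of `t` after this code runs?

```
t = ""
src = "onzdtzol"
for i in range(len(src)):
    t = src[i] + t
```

i=0: prepend 'o' → 'o'
i=1: prepend 'n' → 'no'
i=2: prepend 'z' → 'zno'
i=3: prepend 'd' → 'dzno'
i=4: prepend 't' → 'tdzno'
i=5: prepend 'z' → 'ztdzno'
i=6: prepend 'o' → 'oztdzno'
i=7: prepend 'l' → 'loztdzno'

'loztdzno'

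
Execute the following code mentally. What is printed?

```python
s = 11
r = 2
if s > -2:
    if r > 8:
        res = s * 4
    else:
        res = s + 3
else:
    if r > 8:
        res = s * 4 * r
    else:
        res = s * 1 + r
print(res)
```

14

s=11, r=2
s > -2 is True; r > 8 is False
→ res = s + 3 = 14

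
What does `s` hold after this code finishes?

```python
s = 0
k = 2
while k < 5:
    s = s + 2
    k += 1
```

6

k=2: s = 0+2 = 2
k=3: s = 2+2 = 4
k=4: s = 4+2 = 6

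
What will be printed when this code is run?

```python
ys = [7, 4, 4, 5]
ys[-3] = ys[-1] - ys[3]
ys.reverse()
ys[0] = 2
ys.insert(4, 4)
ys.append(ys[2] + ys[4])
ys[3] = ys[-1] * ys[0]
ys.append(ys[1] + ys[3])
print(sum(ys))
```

ys[-3] = ys[-1]-ys[3] = 5-5 = 0 → [7, 0, 4, 5]
reverse → [5, 4, 0, 7]
ys[0] = 2 → [2, 4, 0, 7]
insert 4 at 4 → [2, 4, 0, 7, 4]
append ys[2]+ys[4] = 0+4 = 4 → [2, 4, 0, 7, 4, 4]
ys[3] = ys[-1]*ys[0] = 4*2 = 8 → [2, 4, 0, 8, 4, 4]
append ys[1]+ys[3] = 4+8 = 12 → [2, 4, 0, 8, 4, 4, 12]
sum = 34

34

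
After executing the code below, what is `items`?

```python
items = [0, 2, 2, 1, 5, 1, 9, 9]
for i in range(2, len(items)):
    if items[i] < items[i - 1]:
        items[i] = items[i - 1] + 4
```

i=2: 2>=2, unchanged → [0, 2, 2, 1, 5, 1, 9, 9]
i=3: 1<2, items[3] = 2+4 = 6 → [0, 2, 2, 6, 5, 1, 9, 9]
i=4: 5<6, items[4] = 6+4 = 10 → [0, 2, 2, 6, 10, 1, 9, 9]
i=5: 1<10, items[5] = 10+4 = 14 → [0, 2, 2, 6, 10, 14, 9, 9]
i=6: 9<14, items[6] = 14+4 = 18 → [0, 2, 2, 6, 10, 14, 18, 9]
i=7: 9<18, items[7] = 18+4 = 22 → [0, 2, 2, 6, 10, 14, 18, 22]

[0, 2, 2, 6, 10, 14, 18, 22]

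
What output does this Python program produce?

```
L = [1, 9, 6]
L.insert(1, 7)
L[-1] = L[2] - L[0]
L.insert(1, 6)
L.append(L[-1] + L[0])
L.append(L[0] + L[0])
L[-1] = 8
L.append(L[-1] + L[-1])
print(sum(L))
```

64

insert 7 at 1 → [1, 7, 9, 6]
L[-1] = L[2]-L[0] = 9-1 = 8 → [1, 7, 9, 8]
insert 6 at 1 → [1, 6, 7, 9, 8]
append L[-1]+L[0] = 8+1 = 9 → [1, 6, 7, 9, 8, 9]
append L[0]+L[0] = 1+1 = 2 → [1, 6, 7, 9, 8, 9, 2]
L[-1] = 8 → [1, 6, 7, 9, 8, 9, 8]
append L[-1]+L[-1] = 8+8 = 16 → [1, 6, 7, 9, 8, 9, 8, 16]
sum = 64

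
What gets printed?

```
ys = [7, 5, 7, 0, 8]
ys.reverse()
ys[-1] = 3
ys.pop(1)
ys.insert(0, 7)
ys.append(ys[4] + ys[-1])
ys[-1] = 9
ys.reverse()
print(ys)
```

reverse → [8, 0, 7, 5, 7]
ys[-1] = 3 → [8, 0, 7, 5, 3]
pop(1) removes 0 → [8, 7, 5, 3]
insert 7 at 0 → [7, 8, 7, 5, 3]
append ys[4]+ys[-1] = 3+3 = 6 → [7, 8, 7, 5, 3, 6]
ys[-1] = 9 → [7, 8, 7, 5, 3, 9]
reverse → [9, 3, 5, 7, 8, 7]

[9, 3, 5, 7, 8, 7]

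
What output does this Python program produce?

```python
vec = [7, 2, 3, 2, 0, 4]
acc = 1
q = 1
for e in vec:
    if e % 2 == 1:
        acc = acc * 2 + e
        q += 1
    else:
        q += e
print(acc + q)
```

32

e=7: odd, acc = 1*2+7 = 9; q=2
e=2: not odd; q=4
e=3: odd, acc = 9*2+3 = 21; q=5
e=2: not odd; q=7
e=0: not odd; q=7
e=4: not odd; q=11
acc+q = 21+11 = 32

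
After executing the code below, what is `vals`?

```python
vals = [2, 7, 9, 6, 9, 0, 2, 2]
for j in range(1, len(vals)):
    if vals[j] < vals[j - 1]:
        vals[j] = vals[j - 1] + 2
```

j=1: 7>=2, unchanged → [2, 7, 9, 6, 9, 0, 2, 2]
j=2: 9>=7, unchanged → [2, 7, 9, 6, 9, 0, 2, 2]
j=3: 6<9, vals[3] = 9+2 = 11 → [2, 7, 9, 11, 9, 0, 2, 2]
j=4: 9<11, vals[4] = 11+2 = 13 → [2, 7, 9, 11, 13, 0, 2, 2]
j=5: 0<13, vals[5] = 13+2 = 15 → [2, 7, 9, 11, 13, 15, 2, 2]
j=6: 2<15, vals[6] = 15+2 = 17 → [2, 7, 9, 11, 13, 15, 17, 2]
j=7: 2<17, vals[7] = 17+2 = 19 → [2, 7, 9, 11, 13, 15, 17, 19]

[2, 7, 9, 11, 13, 15, 17, 19]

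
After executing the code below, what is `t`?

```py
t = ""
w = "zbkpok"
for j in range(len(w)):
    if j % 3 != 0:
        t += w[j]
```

'bkok'

j=0: skip
j=1: add 'b' → 'b'
j=2: add 'k' → 'bk'
j=3: skip
j=4: add 'o' → 'bko'
j=5: add 'k' → 'bkok'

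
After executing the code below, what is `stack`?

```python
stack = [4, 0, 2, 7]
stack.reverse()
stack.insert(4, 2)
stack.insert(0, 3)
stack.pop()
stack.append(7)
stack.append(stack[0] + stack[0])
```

[3, 7, 2, 0, 4, 7, 6]

reverse → [7, 2, 0, 4]
insert 2 at 4 → [7, 2, 0, 4, 2]
insert 3 at 0 → [3, 7, 2, 0, 4, 2]
pop() removes 2 → [3, 7, 2, 0, 4]
append 7 → [3, 7, 2, 0, 4, 7]
append stack[0]+stack[0] = 3+3 = 6 → [3, 7, 2, 0, 4, 7, 6]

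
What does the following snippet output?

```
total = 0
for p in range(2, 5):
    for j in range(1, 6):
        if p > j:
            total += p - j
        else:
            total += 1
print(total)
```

19

p=2,j=1: 2>1, total = 0+1 = 1
p=2,j=2: not 2>2, total = 1+1 = 2
p=2,j=3: not 2>3, total = 2+1 = 3
p=2,j=4: not 2>4, total = 3+1 = 4
p=2,j=5: not 2>5, total = 4+1 = 5
p=3,j=1: 3>1, total = 5+2 = 7
p=3,j=2: 3>2, total = 7+1 = 8
p=3,j=3: not 3>3, total = 8+1 = 9
p=3,j=4: not 3>4, total = 9+1 = 10
p=3,j=5: not 3>5, total = 10+1 = 11
p=4,j=1: 4>1, total = 11+3 = 14
p=4,j=2: 4>2, total = 14+2 = 16
p=4,j=3: 4>3, total = 16+1 = 17
p=4,j=4: not 4>4, total = 17+1 = 18
p=4,j=5: not 4>5, total = 18+1 = 19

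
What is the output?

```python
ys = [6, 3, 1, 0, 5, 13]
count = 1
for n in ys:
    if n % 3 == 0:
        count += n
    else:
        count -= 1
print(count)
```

7

n=6: %3==0, count = 1+6 = 7
n=3: %3==0, count = 7+3 = 10
n=1: not %3==0, count = 10-1 = 9
n=0: %3==0, count = 9+0 = 9
n=5: not %3==0, count = 9-1 = 8
n=13: not %3==0, count = 8-1 = 7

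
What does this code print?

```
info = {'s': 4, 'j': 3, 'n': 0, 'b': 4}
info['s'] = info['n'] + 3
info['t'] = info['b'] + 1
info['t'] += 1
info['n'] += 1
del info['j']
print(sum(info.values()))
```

info['s'] = info['n']+3 = 3 → {'s': 3, 'j': 3, 'n': 0, 'b': 4}
info['t'] = info['b']+1 = 5 → {'s': 3, 'j': 3, 'n': 0, 'b': 4, 't': 5}
info['t'] = 5+1 = 6 → {'s': 3, 'j': 3, 'n': 0, 'b': 4, 't': 6}
info['n'] = 0+1 = 1 → {'s': 3, 'j': 3, 'n': 1, 'b': 4, 't': 6}
del 'j' → {'s': 3, 'n': 1, 'b': 4, 't': 6}
sum of values = 14

14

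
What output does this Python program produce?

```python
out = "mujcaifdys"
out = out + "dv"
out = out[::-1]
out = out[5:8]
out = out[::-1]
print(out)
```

aif

+ 'dv' → 'mujcaifdysdv'
reverse → 'vdsydfiacjum'
slice [5:8] → 'fia'
reverse → 'aif'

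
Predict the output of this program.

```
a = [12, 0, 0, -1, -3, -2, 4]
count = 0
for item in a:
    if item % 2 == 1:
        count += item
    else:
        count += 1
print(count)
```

item=12: not odd, count = 0+1 = 1
item=0: not odd, count = 1+1 = 2
item=0: not odd, count = 2+1 = 3
item=-1: odd, count = 3+(-1) = 2
item=-3: odd, count = 2+(-3) = -1
item=-2: not odd, count = (-1)+1 = 0
item=4: not odd, count = 0+1 = 1

1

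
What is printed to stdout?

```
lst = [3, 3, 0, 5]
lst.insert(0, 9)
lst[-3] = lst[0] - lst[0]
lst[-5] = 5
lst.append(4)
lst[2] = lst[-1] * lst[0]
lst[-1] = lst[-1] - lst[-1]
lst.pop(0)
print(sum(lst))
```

28

insert 9 at 0 → [9, 3, 3, 0, 5]
lst[-3] = lst[0]-lst[0] = 9-9 = 0 → [9, 3, 0, 0, 5]
lst[-5] = 5 → [5, 3, 0, 0, 5]
append 4 → [5, 3, 0, 0, 5, 4]
lst[2] = lst[-1]*lst[0] = 4*5 = 20 → [5, 3, 20, 0, 5, 4]
lst[-1] = lst[-1]-lst[-1] = 4-4 = 0 → [5, 3, 20, 0, 5, 0]
pop(0) removes 5 → [3, 20, 0, 5, 0]
sum = 28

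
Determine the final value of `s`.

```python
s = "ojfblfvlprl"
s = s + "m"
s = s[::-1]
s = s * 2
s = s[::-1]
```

+ 'm' → 'ojfblfvlprlm'
reverse → 'mlrplvflbfjo'
repeat ×2 → 'mlrplvflbfjomlrplvflbfjo'
reverse → 'ojfblfvlprlmojfblfvlprlm'

'ojfblfvlprlmojfblfvlprlm'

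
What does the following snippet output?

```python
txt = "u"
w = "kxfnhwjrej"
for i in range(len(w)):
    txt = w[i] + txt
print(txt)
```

i=0: prepend 'k' → 'ku'
i=1: prepend 'x' → 'xku'
i=2: prepend 'f' → 'fxku'
i=3: prepend 'n' → 'nfxku'
i=4: prepend 'h' → 'hnfxku'
i=5: prepend 'w' → 'whnfxku'
i=6: prepend 'j' → 'jwhnfxku'
i=7: prepend 'r' → 'rjwhnfxku'
i=8: prepend 'e' → 'erjwhnfxku'
i=9: prepend 'j' → 'jerjwhnfxku'

jerjwhnfxku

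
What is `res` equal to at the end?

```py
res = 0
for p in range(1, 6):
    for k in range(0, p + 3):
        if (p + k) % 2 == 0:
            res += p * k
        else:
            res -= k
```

p=1,k=0: odd sum, res = 0-0 = 0
p=1,k=1: even sum, res = 0+1 = 1
p=1,k=2: odd sum, res = 1-2 = -1
p=1,k=3: even sum, res = (-1)+3 = 2
p=2,k=0: even sum, res = 2+0 = 2
p=2,k=1: odd sum, res = 2-1 = 1
p=2,k=2: even sum, res = 1+4 = 5
p=2,k=3: odd sum, res = 5-3 = 2
p=2,k=4: even sum, res = 2+8 = 10
p=3,k=0: odd sum, res = 10-0 = 10
p=3,k=1: even sum, res = 10+3 = 13
p=3,k=2: odd sum, res = 13-2 = 11
p=3,k=3: even sum, res = 11+9 = 20
p=3,k=4: odd sum, res = 20-4 = 16
p=3,k=5: even sum, res = 16+15 = 31
p=4,k=0: even sum, res = 31+0 = 31
p=4,k=1: odd sum, res = 31-1 = 30
p=4,k=2: even sum, res = 30+8 = 38
p=4,k=3: odd sum, res = 38-3 = 35
p=4,k=4: even sum, res = 35+16 = 51
p=4,k=5: odd sum, res = 51-5 = 46
p=4,k=6: even sum, res = 46+24 = 70
p=5,k=0: odd sum, res = 70-0 = 70
p=5,k=1: even sum, res = 70+5 = 75
p=5,k=2: odd sum, res = 75-2 = 73
p=5,k=3: even sum, res = 73+15 = 88
p=5,k=4: odd sum, res = 88-4 = 84
p=5,k=5: even sum, res = 84+25 = 109
p=5,k=6: odd sum, res = 109-6 = 103
p=5,k=7: even sum, res = 103+35 = 138

138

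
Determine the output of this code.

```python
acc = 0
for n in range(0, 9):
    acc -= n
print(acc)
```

-36

n=0: acc = 0-0 = 0
n=1: acc = 0-1 = -1
n=2: acc = (-1)-2 = -3
n=3: acc = (-3)-3 = -6
n=4: acc = (-6)-4 = -10
n=5: acc = (-10)-5 = -15
n=6: acc = (-15)-6 = -21
n=7: acc = (-21)-7 = -28
n=8: acc = (-28)-8 = -36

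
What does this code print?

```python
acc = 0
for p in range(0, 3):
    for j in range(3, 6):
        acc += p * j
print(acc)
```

p=0,j=3: acc = 0+0 = 0
p=0,j=4: acc = 0+0 = 0
p=0,j=5: acc = 0+0 = 0
p=1,j=3: acc = 0+3 = 3
p=1,j=4: acc = 3+4 = 7
p=1,j=5: acc = 7+5 = 12
p=2,j=3: acc = 12+6 = 18
p=2,j=4: acc = 18+8 = 26
p=2,j=5: acc = 26+10 = 36

36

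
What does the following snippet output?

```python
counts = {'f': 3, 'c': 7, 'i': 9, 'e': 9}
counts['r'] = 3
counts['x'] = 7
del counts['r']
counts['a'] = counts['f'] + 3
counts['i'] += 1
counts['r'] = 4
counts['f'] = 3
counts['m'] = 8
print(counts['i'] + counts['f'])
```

13

counts['r'] = 3 → {'f': 3, 'c': 7, 'i': 9, 'e': 9, 'r': 3}
counts['x'] = 7 → {'f': 3, 'c': 7, 'i': 9, 'e': 9, 'r': 3, 'x': 7}
del 'r' → {'f': 3, 'c': 7, 'i': 9, 'e': 9, 'x': 7}
counts['a'] = counts['f']+3 = 6 → {'f': 3, 'c': 7, 'i': 9, 'e': 9, 'x': 7, 'a': 6}
counts['i'] = 9+1 = 10 → {'f': 3, 'c': 7, 'i': 10, 'e': 9, 'x': 7, 'a': 6}
counts['r'] = 4 → {'f': 3, 'c': 7, 'i': 10, 'e': 9, 'x': 7, 'a': 6, 'r': 4}
counts['f'] = 3 → {'f': 3, 'c': 7, 'i': 10, 'e': 9, 'x': 7, 'a': 6, 'r': 4}
counts['m'] = 8 → {'f': 3, 'c': 7, 'i': 10, 'e': 9, 'x': 7, 'a': 6, 'r': 4, 'm': 8}
counts['i']+counts['f'] = 10+3 = 13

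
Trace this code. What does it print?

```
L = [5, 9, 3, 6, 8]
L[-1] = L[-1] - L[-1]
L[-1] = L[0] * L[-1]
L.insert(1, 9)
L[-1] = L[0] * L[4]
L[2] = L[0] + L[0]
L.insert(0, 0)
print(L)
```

[0, 5, 9, 10, 3, 6, 30]

L[-1] = L[-1]-L[-1] = 8-8 = 0 → [5, 9, 3, 6, 0]
L[-1] = L[0]*L[-1] = 5*0 = 0 → [5, 9, 3, 6, 0]
insert 9 at 1 → [5, 9, 9, 3, 6, 0]
L[-1] = L[0]*L[4] = 5*6 = 30 → [5, 9, 9, 3, 6, 30]
L[2] = L[0]+L[0] = 5+5 = 10 → [5, 9, 10, 3, 6, 30]
insert 0 at 0 → [0, 5, 9, 10, 3, 6, 30]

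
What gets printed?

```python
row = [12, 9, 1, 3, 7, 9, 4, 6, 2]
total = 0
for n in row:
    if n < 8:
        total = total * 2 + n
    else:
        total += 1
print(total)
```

n=12: not <8, total = 0+1 = 1
n=9: not <8, total = 1+1 = 2
n=1: <8, total = 2*2+1 = 5
n=3: <8, total = 5*2+3 = 13
n=7: <8, total = 13*2+7 = 33
n=9: not <8, total = 33+1 = 34
n=4: <8, total = 34*2+4 = 72
n=6: <8, total = 72*2+6 = 150
n=2: <8, total = 150*2+2 = 302

302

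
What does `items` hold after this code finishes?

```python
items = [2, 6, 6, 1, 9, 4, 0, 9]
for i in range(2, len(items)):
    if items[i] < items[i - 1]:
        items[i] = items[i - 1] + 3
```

i=2: 6>=6, unchanged → [2, 6, 6, 1, 9, 4, 0, 9]
i=3: 1<6, items[3] = 6+3 = 9 → [2, 6, 6, 9, 9, 4, 0, 9]
i=4: 9>=9, unchanged → [2, 6, 6, 9, 9, 4, 0, 9]
i=5: 4<9, items[5] = 9+3 = 12 → [2, 6, 6, 9, 9, 12, 0, 9]
i=6: 0<12, items[6] = 12+3 = 15 → [2, 6, 6, 9, 9, 12, 15, 9]
i=7: 9<15, items[7] = 15+3 = 18 → [2, 6, 6, 9, 9, 12, 15, 18]

[2, 6, 6, 9, 9, 12, 15, 18]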